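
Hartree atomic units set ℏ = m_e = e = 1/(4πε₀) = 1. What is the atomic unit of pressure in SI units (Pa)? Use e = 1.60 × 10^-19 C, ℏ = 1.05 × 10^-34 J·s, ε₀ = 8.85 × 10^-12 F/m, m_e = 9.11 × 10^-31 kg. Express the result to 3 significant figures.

Dimensional analysis gives P_au = E_h/a₀³ = m_e⁴e¹⁰/((4πε₀)⁵ℏ⁸).
E_h = 4.38 × 10^-18 J
a₀ = 5.26 × 10^-11 m
E_h/a₀³ = 3.01 × 10^13 Pa

3.01 × 10^13 Pa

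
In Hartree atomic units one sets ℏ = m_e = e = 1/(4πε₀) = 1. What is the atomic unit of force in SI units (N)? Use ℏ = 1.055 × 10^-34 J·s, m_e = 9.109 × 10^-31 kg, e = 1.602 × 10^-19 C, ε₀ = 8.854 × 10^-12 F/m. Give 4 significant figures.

F_au = E_h/a₀ = m_e²e⁶/((4πε₀)³ℏ⁴)
E_h = 4.354 × 10^-18 J
a₀ = 5.297 × 10^-11 m
E_h/a₀ = 8.220 × 10^-8 N

8.220 × 10^-8 N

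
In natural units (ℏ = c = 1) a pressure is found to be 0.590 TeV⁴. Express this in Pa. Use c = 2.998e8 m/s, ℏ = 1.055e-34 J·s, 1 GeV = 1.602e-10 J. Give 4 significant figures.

1.228e49 Pa

Pressure is [E]/[L]³ = [E]⁴/(ℏc)³.
1 GeV⁴ → 1/(ℏc)³ × (1 GeV in J)⁴ = 2.082e37 Pa.
Convert the energy scale: 0.590 TeV⁴ = 5.90e11 GeV⁴.
Result: 5.90e11 × 2.082e37 = 1.228e49 Pa.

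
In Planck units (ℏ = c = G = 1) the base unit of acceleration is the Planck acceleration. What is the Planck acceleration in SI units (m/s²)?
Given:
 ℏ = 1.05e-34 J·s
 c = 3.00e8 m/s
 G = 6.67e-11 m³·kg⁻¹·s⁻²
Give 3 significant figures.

a_P = √(c⁷/(ℏG))
  = √(3.12e103)
  = 5.59e51 m/s²

5.59e51 m/s²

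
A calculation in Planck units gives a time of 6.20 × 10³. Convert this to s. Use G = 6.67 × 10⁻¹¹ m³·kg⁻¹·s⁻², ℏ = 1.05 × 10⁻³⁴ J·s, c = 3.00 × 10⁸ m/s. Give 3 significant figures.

One Planck time: t_P = √(ℏG/c⁵) = 5.37 × 10⁻⁴⁴ s.
6.20 × 10³ × 5.37 × 10⁻⁴⁴ s = 3.33 × 10⁻⁴⁰ s

3.33 × 10⁻⁴⁰ s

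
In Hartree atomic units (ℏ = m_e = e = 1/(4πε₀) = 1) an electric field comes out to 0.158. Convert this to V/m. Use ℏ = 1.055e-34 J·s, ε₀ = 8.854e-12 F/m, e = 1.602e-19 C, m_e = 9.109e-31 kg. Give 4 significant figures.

8.107e10 V/m

One atomic unit of electric field: E_au = E_h/(e a₀) = m_e²e⁵/((4πε₀)³ℏ⁴) = 5.131e11 V/m.
0.158 × 5.131e11 V/m = 8.107e10 V/m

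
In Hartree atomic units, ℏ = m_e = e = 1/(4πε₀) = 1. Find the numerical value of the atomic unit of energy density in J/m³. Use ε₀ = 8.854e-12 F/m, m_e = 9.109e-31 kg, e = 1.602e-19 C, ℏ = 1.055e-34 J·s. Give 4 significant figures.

2.929e13 J/m³

Dimensional analysis gives u_au = E_h/a₀³ = m_e⁴e¹⁰/((4πε₀)⁵ℏ⁸).
E_h = 4.354e-18 J
a₀ = 5.297e-11 m
E_h/a₀³ = 2.929e13 J/m³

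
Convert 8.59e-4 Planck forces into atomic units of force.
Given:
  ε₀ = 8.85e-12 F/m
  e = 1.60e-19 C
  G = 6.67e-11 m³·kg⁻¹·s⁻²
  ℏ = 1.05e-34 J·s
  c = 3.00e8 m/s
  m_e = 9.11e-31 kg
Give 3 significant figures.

Planck force: F_P = c⁴/G = 1.21e44 N
atomic unit of force: F_au = E_h/a₀ = m_e²e⁶/((4πε₀)³ℏ⁴) = 8.33e-8 N
8.59e-4 × 1.21e44 / 8.33e-8 = 1.25e48

1.25e48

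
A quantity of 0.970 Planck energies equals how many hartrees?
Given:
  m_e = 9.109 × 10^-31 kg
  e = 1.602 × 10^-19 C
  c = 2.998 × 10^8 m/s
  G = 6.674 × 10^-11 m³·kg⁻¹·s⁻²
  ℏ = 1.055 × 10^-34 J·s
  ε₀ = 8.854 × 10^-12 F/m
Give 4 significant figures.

4.359 × 10^26

Planck energy: E_P = √(ℏc⁵/G) = 1.957 × 10^9 J
hartree: E_h = m_e e⁴/(4πε₀ℏ)² = 4.354 × 10^-18 J
0.970 × 1.957 × 10^9 / 4.354 × 10^-18 = 4.359 × 10^26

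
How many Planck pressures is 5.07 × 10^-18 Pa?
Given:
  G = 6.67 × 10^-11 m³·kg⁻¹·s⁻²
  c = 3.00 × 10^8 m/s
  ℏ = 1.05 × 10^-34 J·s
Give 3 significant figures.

1.08 × 10^-131

Planck pressure: p_P = c⁷/(ℏG²) = 4.68 × 10^113 Pa.
5.07 × 10^-18 / 4.68 × 10^113 = 1.08 × 10^-131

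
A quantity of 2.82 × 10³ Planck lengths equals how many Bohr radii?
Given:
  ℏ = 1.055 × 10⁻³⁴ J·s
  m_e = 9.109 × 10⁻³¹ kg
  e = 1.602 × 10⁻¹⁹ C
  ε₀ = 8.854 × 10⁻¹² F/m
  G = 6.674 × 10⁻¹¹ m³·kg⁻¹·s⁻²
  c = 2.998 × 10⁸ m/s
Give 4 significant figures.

8.605 × 10⁻²²

Planck length: ℓ_P = √(ℏG/c³) = 1.616 × 10⁻³⁵ m
Bohr radius: a₀ = 4πε₀ℏ²/(m_e e²) = 5.297 × 10⁻¹¹ m
2.82 × 10³ × 1.616 × 10⁻³⁵ / 5.297 × 10⁻¹¹ = 8.605 × 10⁻²²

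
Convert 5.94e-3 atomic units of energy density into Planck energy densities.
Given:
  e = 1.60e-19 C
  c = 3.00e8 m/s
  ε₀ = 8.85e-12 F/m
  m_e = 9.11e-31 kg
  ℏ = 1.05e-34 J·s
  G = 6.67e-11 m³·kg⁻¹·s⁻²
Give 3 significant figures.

3.82e-103

atomic unit of energy density: u_au = E_h/a₀³ = m_e⁴e¹⁰/((4πε₀)⁵ℏ⁸) = 3.01e13 J/m³
Planck energy density: u_P = c⁷/(ℏG²) = 4.68e113 J/m³
5.94e-3 × 3.01e13 / 4.68e113 = 3.82e-103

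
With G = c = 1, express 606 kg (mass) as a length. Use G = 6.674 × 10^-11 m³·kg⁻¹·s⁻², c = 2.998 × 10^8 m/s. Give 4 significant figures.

In G = c = 1 units mass has dimensions of length; the conversion factor is G/c².
606 kg × (G/c²) = 4.500 × 10^-25 m

4.500 × 10^-25 m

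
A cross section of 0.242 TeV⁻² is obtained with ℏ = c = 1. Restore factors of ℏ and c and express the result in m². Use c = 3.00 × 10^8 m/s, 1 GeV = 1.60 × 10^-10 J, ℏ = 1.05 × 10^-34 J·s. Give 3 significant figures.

9.38 × 10^-39 m²

Area is [L]² = [E]⁻²·(ℏc)²; restore (ℏc)².
1 GeV⁻² → (ℏc)² × (1 GeV in J)⁻² = 3.88 × 10^-32 m².
Convert the energy scale: 0.242 TeV⁻² = 2.42 × 10^-7 GeV⁻².
Result: 2.42 × 10^-7 × 3.88 × 10^-32 = 9.38 × 10^-39 m².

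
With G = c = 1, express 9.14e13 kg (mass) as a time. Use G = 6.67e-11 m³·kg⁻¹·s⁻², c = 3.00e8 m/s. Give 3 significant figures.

2.26e-22 s

Mass → time via G/c³.
9.14e13 kg × (G/c³) = 2.26e-22 s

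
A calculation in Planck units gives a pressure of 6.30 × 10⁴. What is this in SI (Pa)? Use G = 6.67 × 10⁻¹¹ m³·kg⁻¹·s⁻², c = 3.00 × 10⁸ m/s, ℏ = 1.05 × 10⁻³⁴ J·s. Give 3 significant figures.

One Planck pressure: p_P = c⁷/(ℏG²) = 4.68 × 10¹¹³ Pa.
6.30 × 10⁴ × 4.68 × 10¹¹³ Pa = 2.95 × 10¹¹⁸ Pa

2.95 × 10¹¹⁸ Pa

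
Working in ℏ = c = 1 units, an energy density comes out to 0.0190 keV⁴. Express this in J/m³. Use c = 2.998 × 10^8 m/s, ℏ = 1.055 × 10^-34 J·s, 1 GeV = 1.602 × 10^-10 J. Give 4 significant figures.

3.955 × 10^11 J/m³

[E]/[L]³ = [E]⁴/(ℏc)³; restore (ℏc)⁻³.
1 GeV⁴ → 1/(ℏc)³ × (1 GeV in J)⁴ = 2.082 × 10^37 J/m³.
Convert the energy scale: 0.0190 keV⁴ = 1.90 × 10^-26 GeV⁴.
Result: 1.90 × 10^-26 × 2.082 × 10^37 = 3.955 × 10^11 J/m³.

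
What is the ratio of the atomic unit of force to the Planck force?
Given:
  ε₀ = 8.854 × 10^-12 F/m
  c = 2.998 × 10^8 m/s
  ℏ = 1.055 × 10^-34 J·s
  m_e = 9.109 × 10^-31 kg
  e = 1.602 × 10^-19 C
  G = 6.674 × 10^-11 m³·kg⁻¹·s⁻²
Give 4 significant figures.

6.791 × 10^-52

atomic unit of force: F_au = E_h/a₀ = m_e²e⁶/((4πε₀)³ℏ⁴) = 8.220 × 10^-8 N
Planck force: F_P = c⁴/G = 1.210 × 10^44 N
ratio = 8.220 × 10^-8 / 1.210 × 10^44 = 6.791 × 10^-52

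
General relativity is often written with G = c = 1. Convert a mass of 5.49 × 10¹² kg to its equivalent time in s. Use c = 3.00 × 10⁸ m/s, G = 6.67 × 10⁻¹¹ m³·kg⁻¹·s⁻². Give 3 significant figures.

1.36 × 10⁻²³ s

Mass → time via G/c³.
5.49 × 10¹² kg × (G/c³) = 1.36 × 10⁻²³ s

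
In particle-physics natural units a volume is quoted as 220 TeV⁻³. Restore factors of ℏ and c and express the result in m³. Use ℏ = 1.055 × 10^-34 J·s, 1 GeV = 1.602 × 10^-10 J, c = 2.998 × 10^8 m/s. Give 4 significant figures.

Volume is [L]³ = [E]⁻³·(ℏc)³.
1 GeV⁻³ → (ℏc)³ × (1 GeV in J)⁻³ = 7.696 × 10^-48 m³.
Convert the energy scale: 220 TeV⁻³ = 2.20 × 10^-7 GeV⁻³.
Result: 2.20 × 10^-7 × 7.696 × 10^-48 = 1.693 × 10^-54 m³.

1.693 × 10^-54 m³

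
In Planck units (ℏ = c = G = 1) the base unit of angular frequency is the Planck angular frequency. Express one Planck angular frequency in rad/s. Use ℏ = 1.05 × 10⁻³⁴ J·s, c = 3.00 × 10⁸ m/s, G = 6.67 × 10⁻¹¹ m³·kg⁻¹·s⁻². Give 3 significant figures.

1.86 × 10⁴³ rad/s

ω_P = √(c⁵/(ℏG))
  = √(3.47 × 10⁸⁶)
  = 1.86 × 10⁴³ rad/s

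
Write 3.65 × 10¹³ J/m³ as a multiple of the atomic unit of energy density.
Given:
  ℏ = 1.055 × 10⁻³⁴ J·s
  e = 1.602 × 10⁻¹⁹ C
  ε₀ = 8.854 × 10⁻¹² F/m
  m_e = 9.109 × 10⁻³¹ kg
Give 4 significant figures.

1.246

atomic unit of energy density: u_au = E_h/a₀³ = m_e⁴e¹⁰/((4πε₀)⁵ℏ⁸) = 2.929 × 10¹³ J/m³.
3.65 × 10¹³ / 2.929 × 10¹³ = 1.246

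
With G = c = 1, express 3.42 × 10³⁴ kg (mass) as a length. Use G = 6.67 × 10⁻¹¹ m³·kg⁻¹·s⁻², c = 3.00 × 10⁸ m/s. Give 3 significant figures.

In G = c = 1 units mass has dimensions of length; the conversion factor is G/c².
3.42 × 10³⁴ kg × (G/c²) = 2.53 × 10⁷ m

2.53 × 10⁷ m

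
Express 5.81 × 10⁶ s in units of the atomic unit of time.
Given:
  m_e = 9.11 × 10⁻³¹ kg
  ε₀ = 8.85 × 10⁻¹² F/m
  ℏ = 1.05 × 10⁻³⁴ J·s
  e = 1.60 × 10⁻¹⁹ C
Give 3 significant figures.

atomic unit of time: τ_au = (4πε₀)²ℏ³/(m_e e⁴) = 2.40 × 10⁻¹⁷ s.
5.81 × 10⁶ / 2.40 × 10⁻¹⁷ = 2.42 × 10²³

2.42 × 10²³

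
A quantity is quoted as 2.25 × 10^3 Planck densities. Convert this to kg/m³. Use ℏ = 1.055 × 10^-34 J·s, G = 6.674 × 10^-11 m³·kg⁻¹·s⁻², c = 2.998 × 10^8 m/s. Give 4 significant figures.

1.160 × 10^100 kg/m³

One Planck density: ρ_P = c⁵/(ℏG²) = 5.154 × 10^96 kg/m³.
2.25 × 10^3 × 5.154 × 10^96 kg/m³ = 1.160 × 10^100 kg/m³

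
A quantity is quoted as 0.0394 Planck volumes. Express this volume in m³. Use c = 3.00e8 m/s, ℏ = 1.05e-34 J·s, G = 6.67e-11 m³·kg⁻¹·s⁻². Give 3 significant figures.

1.65e-106 m³

One Planck volume: V_P = (ℏG/c³)^(3/2) = 4.18e-105 m³.
0.0394 × 4.18e-105 m³ = 1.65e-106 m³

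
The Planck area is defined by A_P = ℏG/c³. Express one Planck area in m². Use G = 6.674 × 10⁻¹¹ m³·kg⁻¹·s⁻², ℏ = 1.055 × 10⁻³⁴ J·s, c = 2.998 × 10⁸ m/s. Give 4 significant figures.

2.613 × 10⁻⁷⁰ m²

A_P = ℏG/c³
  = 7.041 × 10⁻⁴⁵ / 2.695 × 10²⁵
  = 2.613 × 10⁻⁷⁰ m²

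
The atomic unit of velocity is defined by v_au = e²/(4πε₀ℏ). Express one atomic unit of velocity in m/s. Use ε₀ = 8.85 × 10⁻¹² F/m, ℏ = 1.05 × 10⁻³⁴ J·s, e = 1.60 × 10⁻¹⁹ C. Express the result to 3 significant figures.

2.19 × 10⁶ m/s

v_au = e²/(4πε₀ℏ)
  = 2.56 × 10⁻³⁸ / 1.17 × 10⁻⁴⁴
  = 2.19 × 10⁶ m/s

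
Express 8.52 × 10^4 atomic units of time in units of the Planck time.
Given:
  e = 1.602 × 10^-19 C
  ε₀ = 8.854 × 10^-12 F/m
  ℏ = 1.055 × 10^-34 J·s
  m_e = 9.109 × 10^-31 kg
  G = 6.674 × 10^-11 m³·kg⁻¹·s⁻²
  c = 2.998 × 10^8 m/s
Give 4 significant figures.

atomic unit of time: τ_au = (4πε₀)²ℏ³/(m_e e⁴) = 2.423 × 10^-17 s
Planck time: t_P = √(ℏG/c⁵) = 5.392 × 10^-44 s
8.52 × 10^4 × 2.423 × 10^-17 / 5.392 × 10^-44 = 3.829 × 10^31

3.829 × 10^31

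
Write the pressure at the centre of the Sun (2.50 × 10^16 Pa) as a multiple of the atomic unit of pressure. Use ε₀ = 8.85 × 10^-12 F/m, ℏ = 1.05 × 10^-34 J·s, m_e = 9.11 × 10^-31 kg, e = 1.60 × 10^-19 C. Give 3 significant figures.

830

atomic unit of pressure: P_au = E_h/a₀³ = m_e⁴e¹⁰/((4πε₀)⁵ℏ⁸) = 3.01 × 10^13 Pa.
2.50 × 10^16 / 3.01 × 10^13 = 830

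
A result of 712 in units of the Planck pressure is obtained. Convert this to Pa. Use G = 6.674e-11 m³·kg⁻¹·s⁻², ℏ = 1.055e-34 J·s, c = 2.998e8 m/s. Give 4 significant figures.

One Planck pressure: p_P = c⁷/(ℏG²) = 4.632e113 Pa.
712 × 4.632e113 Pa = 3.298e116 Pa

3.298e116 Pa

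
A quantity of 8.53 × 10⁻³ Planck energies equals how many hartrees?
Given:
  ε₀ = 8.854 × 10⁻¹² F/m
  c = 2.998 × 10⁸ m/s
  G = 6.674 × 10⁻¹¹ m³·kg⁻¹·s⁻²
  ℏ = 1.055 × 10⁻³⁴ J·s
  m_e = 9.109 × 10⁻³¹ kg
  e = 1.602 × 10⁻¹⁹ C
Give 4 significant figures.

3.833 × 10²⁴

Planck energy: E_P = √(ℏc⁵/G) = 1.957 × 10⁹ J
hartree: E_h = m_e e⁴/(4πε₀ℏ)² = 4.354 × 10⁻¹⁸ J
8.53 × 10⁻³ × 1.957 × 10⁹ / 4.354 × 10⁻¹⁸ = 3.833 × 10²⁴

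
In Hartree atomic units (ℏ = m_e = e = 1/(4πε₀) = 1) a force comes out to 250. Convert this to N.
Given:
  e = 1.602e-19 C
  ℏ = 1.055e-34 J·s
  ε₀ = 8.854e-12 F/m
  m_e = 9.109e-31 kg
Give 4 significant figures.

One atomic unit of force: F_au = E_h/a₀ = m_e²e⁶/((4πε₀)³ℏ⁴) = 8.220e-8 N.
250 × 8.220e-8 N = 2.055e-5 N

2.055e-5 N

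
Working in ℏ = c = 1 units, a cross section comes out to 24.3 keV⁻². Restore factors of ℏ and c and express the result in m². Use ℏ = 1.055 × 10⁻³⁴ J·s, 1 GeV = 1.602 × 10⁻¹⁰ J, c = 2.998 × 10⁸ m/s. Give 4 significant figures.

Area is [L]² = [E]⁻²·(ℏc)²; restore (ℏc)².
1 GeV⁻² → (ℏc)² × (1 GeV in J)⁻² = 3.898 × 10⁻³² m².
Convert the energy scale: 24.3 keV⁻² = 2.43 × 10¹³ GeV⁻².
Result: 2.43 × 10¹³ × 3.898 × 10⁻³² = 9.472 × 10⁻¹⁹ m².

9.472 × 10⁻¹⁹ m²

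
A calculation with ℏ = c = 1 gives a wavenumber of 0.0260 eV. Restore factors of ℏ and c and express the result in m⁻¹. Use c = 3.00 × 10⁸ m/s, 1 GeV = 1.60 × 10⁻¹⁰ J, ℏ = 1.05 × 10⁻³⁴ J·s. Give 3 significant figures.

Inverse length is [E]/(ℏc).
1 GeV → 1/(ℏc) × (1 GeV in J) = 5.08 × 10¹⁵ m⁻¹.
Convert the energy scale: 0.0260 eV = 2.60 × 10⁻¹¹ GeV.
Result: 2.60 × 10⁻¹¹ × 5.08 × 10¹⁵ = 1.32 × 10⁵ m⁻¹.

1.32 × 10⁵ m⁻¹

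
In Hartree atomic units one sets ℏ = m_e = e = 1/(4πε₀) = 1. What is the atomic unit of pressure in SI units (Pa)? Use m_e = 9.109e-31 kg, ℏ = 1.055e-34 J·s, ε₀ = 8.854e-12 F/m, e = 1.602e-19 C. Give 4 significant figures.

2.929e13 Pa

P_au = E_h/a₀³ = m_e⁴e¹⁰/((4πε₀)⁵ℏ⁸)
E_h = 4.354e-18 J
a₀ = 5.297e-11 m
E_h/a₀³ = 2.929e13 Pa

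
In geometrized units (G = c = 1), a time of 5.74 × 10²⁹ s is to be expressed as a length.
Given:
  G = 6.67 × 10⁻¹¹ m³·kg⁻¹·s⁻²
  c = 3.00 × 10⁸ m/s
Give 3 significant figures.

1.72 × 10³⁸ m

Time → length via c.
5.74 × 10²⁹ s × (c) = 1.72 × 10³⁸ m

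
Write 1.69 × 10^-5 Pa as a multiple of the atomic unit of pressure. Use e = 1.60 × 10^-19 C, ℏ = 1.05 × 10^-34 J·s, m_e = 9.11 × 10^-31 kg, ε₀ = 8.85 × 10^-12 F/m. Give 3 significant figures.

atomic unit of pressure: P_au = E_h/a₀³ = m_e⁴e¹⁰/((4πε₀)⁵ℏ⁸) = 3.01 × 10^13 Pa.
1.69 × 10^-5 / 3.01 × 10^13 = 5.61 × 10^-19

5.61 × 10^-19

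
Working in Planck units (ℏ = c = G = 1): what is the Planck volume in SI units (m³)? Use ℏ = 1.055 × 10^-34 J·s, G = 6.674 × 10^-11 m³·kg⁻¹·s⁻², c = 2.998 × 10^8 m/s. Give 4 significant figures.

Dimensional analysis gives V_P = (ℏG/c³)^(3/2).
  = √(1.784 × 10^-209)
  = 4.224 × 10^-105 m³

4.224 × 10^-105 m³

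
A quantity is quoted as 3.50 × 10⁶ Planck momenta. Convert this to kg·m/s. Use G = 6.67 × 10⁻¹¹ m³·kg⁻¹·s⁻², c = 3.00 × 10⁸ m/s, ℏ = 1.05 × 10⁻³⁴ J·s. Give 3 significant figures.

One Planck momentum: p_P = √(ℏc³/G) = 6.52 kg·m/s.
3.50 × 10⁶ × 6.52 kg·m/s = 2.28 × 10⁷ kg·m/s

2.28 × 10⁷ kg·m/s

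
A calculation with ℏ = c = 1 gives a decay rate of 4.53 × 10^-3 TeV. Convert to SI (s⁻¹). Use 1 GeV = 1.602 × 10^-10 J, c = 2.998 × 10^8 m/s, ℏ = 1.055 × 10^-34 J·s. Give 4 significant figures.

A rate is [E]/ℏ; divide by ℏ.
1 GeV → 1/ℏ × (1 GeV in J) = 1.518 × 10^24 s⁻¹.
Convert the energy scale: 4.53 × 10^-3 TeV = 4.53 GeV.
Result: 4.53 × 1.518 × 10^24 = 6.879 × 10^24 s⁻¹.

6.879 × 10^24 s⁻¹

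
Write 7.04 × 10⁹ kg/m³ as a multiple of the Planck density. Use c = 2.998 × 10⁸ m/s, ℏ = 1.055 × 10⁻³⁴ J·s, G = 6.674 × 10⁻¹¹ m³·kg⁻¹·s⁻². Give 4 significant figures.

Planck density: ρ_P = c⁵/(ℏG²) = 5.154 × 10⁹⁶ kg/m³.
7.04 × 10⁹ / 5.154 × 10⁹⁶ = 1.366 × 10⁻⁸⁷

1.366 × 10⁻⁸⁷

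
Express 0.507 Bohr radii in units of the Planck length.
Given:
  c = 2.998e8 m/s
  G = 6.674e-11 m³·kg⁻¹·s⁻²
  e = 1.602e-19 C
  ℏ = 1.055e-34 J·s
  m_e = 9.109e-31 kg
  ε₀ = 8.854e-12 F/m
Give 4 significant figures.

1.661e24

Bohr radius: a₀ = 4πε₀ℏ²/(m_e e²) = 5.297e-11 m
Planck length: ℓ_P = √(ℏG/c³) = 1.616e-35 m
0.507 × 5.297e-11 / 1.616e-35 = 1.661e24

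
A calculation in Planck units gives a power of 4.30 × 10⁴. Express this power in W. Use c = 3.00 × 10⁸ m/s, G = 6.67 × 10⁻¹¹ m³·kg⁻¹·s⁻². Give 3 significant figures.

One Planck power: P_P = c⁵/G = 3.64 × 10⁵² W.
4.30 × 10⁴ × 3.64 × 10⁵² W = 1.57 × 10⁵⁷ W

1.57 × 10⁵⁷ W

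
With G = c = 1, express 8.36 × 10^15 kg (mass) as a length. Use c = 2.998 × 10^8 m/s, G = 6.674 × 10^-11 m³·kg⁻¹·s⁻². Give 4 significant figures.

In G = c = 1 units mass has dimensions of length; the conversion factor is G/c².
8.36 × 10^15 kg × (G/c²) = 6.208 × 10^-12 m

6.208 × 10^-12 m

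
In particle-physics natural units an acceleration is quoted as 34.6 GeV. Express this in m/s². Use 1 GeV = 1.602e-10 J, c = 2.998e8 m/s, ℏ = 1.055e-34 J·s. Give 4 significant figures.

1.575e34 m/s²

Acceleration is [L]/[T]² = c·[E]/ℏ.
1 GeV → c/ℏ × (1 GeV in J) = 4.552e32 m/s².
Result: 34.6 × 4.552e32 = 1.575e34 m/s².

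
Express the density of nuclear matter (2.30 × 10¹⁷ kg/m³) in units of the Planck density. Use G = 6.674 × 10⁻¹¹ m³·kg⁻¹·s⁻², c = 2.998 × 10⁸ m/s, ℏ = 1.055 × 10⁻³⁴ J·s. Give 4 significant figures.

Planck density: ρ_P = c⁵/(ℏG²) = 5.154 × 10⁹⁶ kg/m³.
2.30 × 10¹⁷ / 5.154 × 10⁹⁶ = 4.463 × 10⁻⁸⁰

4.463 × 10⁻⁸⁰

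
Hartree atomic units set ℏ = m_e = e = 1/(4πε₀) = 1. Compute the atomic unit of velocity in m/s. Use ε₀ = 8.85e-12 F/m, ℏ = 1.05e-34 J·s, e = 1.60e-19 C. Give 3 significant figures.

2.19e6 m/s

From ℏ = m_e = e = 1/(4πε₀) = 1 the velocity scale is v_au = e²/(4πε₀ℏ).
  = 2.56e-38 / 1.17e-44
  = 2.19e6 m/s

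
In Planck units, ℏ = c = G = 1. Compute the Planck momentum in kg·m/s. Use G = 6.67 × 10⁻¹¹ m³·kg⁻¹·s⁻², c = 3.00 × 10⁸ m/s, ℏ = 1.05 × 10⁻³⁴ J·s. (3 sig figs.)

From ℏ = c = G = 1 the momentum scale is p_P = √(ℏc³/G).
  = √(42.5)
  = 6.52 kg·m/s

6.52 kg·m/s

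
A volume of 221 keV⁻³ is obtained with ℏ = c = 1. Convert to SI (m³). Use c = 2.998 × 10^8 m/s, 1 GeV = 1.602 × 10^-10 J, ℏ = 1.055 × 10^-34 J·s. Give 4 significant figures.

Volume is [L]³ = [E]⁻³·(ℏc)³.
1 GeV⁻³ → (ℏc)³ × (1 GeV in J)⁻³ = 7.696 × 10^-48 m³.
Convert the energy scale: 221 keV⁻³ = 2.21 × 10^20 GeV⁻³.
Result: 2.21 × 10^20 × 7.696 × 10^-48 = 1.701 × 10^-27 m³.

1.701 × 10^-27 m³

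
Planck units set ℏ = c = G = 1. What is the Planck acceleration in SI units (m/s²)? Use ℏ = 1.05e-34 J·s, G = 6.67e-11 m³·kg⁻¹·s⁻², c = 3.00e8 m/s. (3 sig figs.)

5.59e51 m/s²

From ℏ = c = G = 1 the acceleration scale is a_P = √(c⁷/(ℏG)).
  = √(3.12e103)
  = 5.59e51 m/s²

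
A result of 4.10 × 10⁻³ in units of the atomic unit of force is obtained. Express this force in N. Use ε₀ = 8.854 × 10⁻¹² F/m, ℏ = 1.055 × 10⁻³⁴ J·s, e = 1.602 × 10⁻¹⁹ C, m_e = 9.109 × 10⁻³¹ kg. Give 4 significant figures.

3.370 × 10⁻¹⁰ N

One atomic unit of force: F_au = E_h/a₀ = m_e²e⁶/((4πε₀)³ℏ⁴) = 8.220 × 10⁻⁸ N.
4.10 × 10⁻³ × 8.220 × 10⁻⁸ N = 3.370 × 10⁻¹⁰ N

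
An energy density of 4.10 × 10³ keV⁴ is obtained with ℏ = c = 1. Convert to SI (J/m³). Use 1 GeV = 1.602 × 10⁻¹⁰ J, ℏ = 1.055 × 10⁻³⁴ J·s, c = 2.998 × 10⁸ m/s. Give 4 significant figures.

[E]/[L]³ = [E]⁴/(ℏc)³; restore (ℏc)⁻³.
1 GeV⁴ → 1/(ℏc)³ × (1 GeV in J)⁴ = 2.082 × 10³⁷ J/m³.
Convert the energy scale: 4.10 × 10³ keV⁴ = 4.10 × 10⁻²¹ GeV⁴.
Result: 4.10 × 10⁻²¹ × 2.082 × 10³⁷ = 8.535 × 10¹⁶ J/m³.

8.535 × 10¹⁶ J/m³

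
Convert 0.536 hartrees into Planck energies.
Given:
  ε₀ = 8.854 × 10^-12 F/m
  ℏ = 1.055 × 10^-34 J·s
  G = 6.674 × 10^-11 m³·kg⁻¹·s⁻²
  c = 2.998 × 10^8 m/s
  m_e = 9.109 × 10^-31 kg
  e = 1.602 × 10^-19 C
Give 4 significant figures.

1.193 × 10^-27

hartree: E_h = m_e e⁴/(4πε₀ℏ)² = 4.354 × 10^-18 J
Planck energy: E_P = √(ℏc⁵/G) = 1.957 × 10^9 J
0.536 × 4.354 × 10^-18 / 1.957 × 10^9 = 1.193 × 10^-27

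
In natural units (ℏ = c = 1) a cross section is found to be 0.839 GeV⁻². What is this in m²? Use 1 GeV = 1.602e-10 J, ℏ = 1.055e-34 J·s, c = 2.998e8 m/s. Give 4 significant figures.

3.270e-32 m²

Area is [L]² = [E]⁻²·(ℏc)²; restore (ℏc)².
1 GeV⁻² → (ℏc)² × (1 GeV in J)⁻² = 3.898e-32 m².
Result: 0.839 × 3.898e-32 = 3.270e-32 m².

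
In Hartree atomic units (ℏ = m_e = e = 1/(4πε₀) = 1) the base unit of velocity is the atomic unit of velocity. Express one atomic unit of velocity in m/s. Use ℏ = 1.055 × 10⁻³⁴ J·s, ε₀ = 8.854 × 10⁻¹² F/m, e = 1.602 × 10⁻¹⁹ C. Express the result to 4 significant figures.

v_au = e²/(4πε₀ℏ)
  = 2.566 × 10⁻³⁸ / 1.174 × 10⁻⁴⁴
  = 2.186 × 10⁶ m/s

2.186 × 10⁶ m/s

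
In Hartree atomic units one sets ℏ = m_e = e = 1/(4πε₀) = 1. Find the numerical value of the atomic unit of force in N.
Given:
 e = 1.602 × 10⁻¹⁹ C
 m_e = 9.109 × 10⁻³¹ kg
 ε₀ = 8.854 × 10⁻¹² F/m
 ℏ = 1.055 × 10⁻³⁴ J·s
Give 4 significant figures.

8.220 × 10⁻⁸ N

F_au = E_h/a₀ = m_e²e⁶/((4πε₀)³ℏ⁴)
E_h = 4.354 × 10⁻¹⁸ J
a₀ = 5.297 × 10⁻¹¹ m
E_h/a₀ = 8.220 × 10⁻⁸ N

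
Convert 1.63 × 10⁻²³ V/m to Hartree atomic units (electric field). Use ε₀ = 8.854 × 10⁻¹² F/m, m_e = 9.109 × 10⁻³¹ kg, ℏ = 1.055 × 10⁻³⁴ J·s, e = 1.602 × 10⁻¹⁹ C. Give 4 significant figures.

atomic unit of electric field: E_au = E_h/(e a₀) = m_e²e⁵/((4πε₀)³ℏ⁴) = 5.131 × 10¹¹ V/m.
1.63 × 10⁻²³ / 5.131 × 10¹¹ = 3.177 × 10⁻³⁵

3.177 × 10⁻³⁵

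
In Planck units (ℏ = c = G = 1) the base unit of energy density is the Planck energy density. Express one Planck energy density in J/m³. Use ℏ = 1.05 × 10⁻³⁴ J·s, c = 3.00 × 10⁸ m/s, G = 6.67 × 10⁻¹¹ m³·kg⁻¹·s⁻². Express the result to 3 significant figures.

u_P = c⁷/(ℏG²)
  = 2.19 × 10⁵⁹ / 4.67 × 10⁻⁵⁵
  = 4.68 × 10¹¹³ J/m³

4.68 × 10¹¹³ J/m³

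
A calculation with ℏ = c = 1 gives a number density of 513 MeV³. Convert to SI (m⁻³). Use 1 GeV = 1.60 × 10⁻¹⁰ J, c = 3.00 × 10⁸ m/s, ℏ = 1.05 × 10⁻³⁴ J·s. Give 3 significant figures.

6.72 × 10⁴⁰ m⁻³

Number density is [L]⁻³ = [E]³/(ℏc)³.
1 GeV³ → 1/(ℏc)³ × (1 GeV in J)³ = 1.31 × 10⁴⁷ m⁻³.
Convert the energy scale: 513 MeV³ = 5.13 × 10⁻⁷ GeV³.
Result: 5.13 × 10⁻⁷ × 1.31 × 10⁴⁷ = 6.72 × 10⁴⁰ m⁻³.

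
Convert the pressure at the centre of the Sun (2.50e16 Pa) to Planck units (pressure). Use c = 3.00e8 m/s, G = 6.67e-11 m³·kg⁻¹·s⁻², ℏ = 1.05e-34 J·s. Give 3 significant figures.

Planck pressure: p_P = c⁷/(ℏG²) = 4.68e113 Pa.
2.50e16 / 4.68e113 = 5.34e-98

5.34e-98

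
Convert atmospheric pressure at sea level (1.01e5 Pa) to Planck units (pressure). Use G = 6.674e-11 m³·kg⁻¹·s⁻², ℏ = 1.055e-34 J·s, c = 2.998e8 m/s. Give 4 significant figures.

2.180e-109

Planck pressure: p_P = c⁷/(ℏG²) = 4.632e113 Pa.
1.01e5 / 4.632e113 = 2.180e-109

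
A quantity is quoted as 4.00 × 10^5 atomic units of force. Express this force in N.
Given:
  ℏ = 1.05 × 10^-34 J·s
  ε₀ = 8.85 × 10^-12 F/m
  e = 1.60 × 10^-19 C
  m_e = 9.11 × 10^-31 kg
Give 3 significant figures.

0.0333 N

One atomic unit of force: F_au = E_h/a₀ = m_e²e⁶/((4πε₀)³ℏ⁴) = 8.33 × 10^-8 N.
4.00 × 10^5 × 8.33 × 10^-8 N = 0.0333 N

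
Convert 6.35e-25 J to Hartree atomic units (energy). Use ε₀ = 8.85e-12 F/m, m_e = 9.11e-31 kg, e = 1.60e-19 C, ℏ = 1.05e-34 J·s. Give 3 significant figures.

hartree: E_h = m_e e⁴/(4πε₀ℏ)² = 4.38e-18 J.
6.35e-25 / 4.38e-18 = 1.45e-7

1.45e-7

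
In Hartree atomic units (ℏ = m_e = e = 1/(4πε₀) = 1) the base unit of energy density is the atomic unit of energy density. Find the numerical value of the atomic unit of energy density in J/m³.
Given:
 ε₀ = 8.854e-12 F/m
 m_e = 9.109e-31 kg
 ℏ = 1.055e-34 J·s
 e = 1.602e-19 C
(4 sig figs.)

u_au = E_h/a₀³ = m_e⁴e¹⁰/((4πε₀)⁵ℏ⁸)
E_h = 4.354e-18 J
a₀ = 5.297e-11 m
E_h/a₀³ = 2.929e13 J/m³

2.929e13 J/m³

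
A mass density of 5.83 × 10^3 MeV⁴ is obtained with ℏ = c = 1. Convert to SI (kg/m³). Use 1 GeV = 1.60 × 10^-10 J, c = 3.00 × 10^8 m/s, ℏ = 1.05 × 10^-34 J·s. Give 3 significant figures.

1.36 × 10^12 kg/m³

Mass density is [E]/(c²[L]³) = [E]⁴/(ℏ³c⁵).
1 GeV⁴ → 1/(ℏ³c⁵) × (1 GeV in J)⁴ = 2.33 × 10^20 kg/m³.
Convert the energy scale: 5.83 × 10^3 MeV⁴ = 5.83 × 10^-9 GeV⁴.
Result: 5.83 × 10^-9 × 2.33 × 10^20 = 1.36 × 10^12 kg/m³.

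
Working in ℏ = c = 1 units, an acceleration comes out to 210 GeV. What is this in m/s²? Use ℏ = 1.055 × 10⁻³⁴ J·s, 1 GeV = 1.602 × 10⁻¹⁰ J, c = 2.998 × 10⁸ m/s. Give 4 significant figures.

Acceleration is [L]/[T]² = c·[E]/ℏ.
1 GeV → c/ℏ × (1 GeV in J) = 4.552 × 10³² m/s².
Result: 210 × 4.552 × 10³² = 9.560 × 10³⁴ m/s².

9.560 × 10³⁴ m/s²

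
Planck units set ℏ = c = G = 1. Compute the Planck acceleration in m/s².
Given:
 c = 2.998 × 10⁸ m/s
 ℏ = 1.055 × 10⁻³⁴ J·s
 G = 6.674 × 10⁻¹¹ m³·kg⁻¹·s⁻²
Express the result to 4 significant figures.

Dimensional analysis gives a_P = √(c⁷/(ℏG)).
  = √(3.092 × 10¹⁰³)
  = 5.560 × 10⁵¹ m/s²

5.560 × 10⁵¹ m/s²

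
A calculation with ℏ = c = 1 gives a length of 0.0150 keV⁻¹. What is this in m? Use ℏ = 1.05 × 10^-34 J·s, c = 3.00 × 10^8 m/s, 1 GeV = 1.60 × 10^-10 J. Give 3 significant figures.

2.95 × 10^-12 m

A length is [E]⁻¹ in ℏ=c=1; restore one factor of ℏc.
1 GeV⁻¹ → ℏc × (1 GeV in J)⁻¹ = 1.97 × 10^-16 m.
Convert the energy scale: 0.0150 keV⁻¹ = 1.50 × 10^4 GeV⁻¹.
Result: 1.50 × 10^4 × 1.97 × 10^-16 = 2.95 × 10^-12 m.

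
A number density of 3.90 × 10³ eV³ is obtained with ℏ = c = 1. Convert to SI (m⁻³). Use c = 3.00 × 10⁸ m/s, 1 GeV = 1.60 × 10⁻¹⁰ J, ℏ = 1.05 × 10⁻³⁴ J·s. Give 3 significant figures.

5.11 × 10²³ m⁻³

Number density is [L]⁻³ = [E]³/(ℏc)³.
1 GeV³ → 1/(ℏc)³ × (1 GeV in J)³ = 1.31 × 10⁴⁷ m⁻³.
Convert the energy scale: 3.90 × 10³ eV³ = 3.90 × 10⁻²⁴ GeV³.
Result: 3.90 × 10⁻²⁴ × 1.31 × 10⁴⁷ = 5.11 × 10²³ m⁻³.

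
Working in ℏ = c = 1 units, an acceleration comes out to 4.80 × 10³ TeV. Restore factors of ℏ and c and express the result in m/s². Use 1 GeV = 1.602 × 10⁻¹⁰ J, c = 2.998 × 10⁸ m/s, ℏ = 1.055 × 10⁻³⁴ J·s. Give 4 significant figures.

Acceleration is [L]/[T]² = c·[E]/ℏ.
1 GeV → c/ℏ × (1 GeV in J) = 4.552 × 10³² m/s².
Convert the energy scale: 4.80 × 10³ TeV = 4.80 × 10⁶ GeV.
Result: 4.80 × 10⁶ × 4.552 × 10³² = 2.185 × 10³⁹ m/s².

2.185 × 10³⁹ m/s²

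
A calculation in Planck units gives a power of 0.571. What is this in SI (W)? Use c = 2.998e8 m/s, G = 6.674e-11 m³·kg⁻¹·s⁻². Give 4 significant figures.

One Planck power: P_P = c⁵/G = 3.629e52 W.
0.571 × 3.629e52 W = 2.072e52 W

2.072e52 W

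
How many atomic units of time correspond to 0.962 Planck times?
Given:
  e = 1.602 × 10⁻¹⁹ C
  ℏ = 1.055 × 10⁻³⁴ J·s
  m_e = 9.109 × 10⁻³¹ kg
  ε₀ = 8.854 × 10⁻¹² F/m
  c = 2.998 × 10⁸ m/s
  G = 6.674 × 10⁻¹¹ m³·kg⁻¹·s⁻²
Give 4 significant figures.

2.141 × 10⁻²⁷

Planck time: t_P = √(ℏG/c⁵) = 5.392 × 10⁻⁴⁴ s
atomic unit of time: τ_au = (4πε₀)²ℏ³/(m_e e⁴) = 2.423 × 10⁻¹⁷ s
0.962 × 5.392 × 10⁻⁴⁴ / 2.423 × 10⁻¹⁷ = 2.141 × 10⁻²⁷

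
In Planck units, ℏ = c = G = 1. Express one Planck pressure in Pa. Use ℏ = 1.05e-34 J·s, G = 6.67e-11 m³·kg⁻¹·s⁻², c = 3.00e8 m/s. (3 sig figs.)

4.68e113 Pa

The unique combination of the constants set to 1 with dimensions of pressure is p_P = c⁷/(ℏG²).
  = 2.19e59 / 4.67e-55
  = 4.68e113 Pa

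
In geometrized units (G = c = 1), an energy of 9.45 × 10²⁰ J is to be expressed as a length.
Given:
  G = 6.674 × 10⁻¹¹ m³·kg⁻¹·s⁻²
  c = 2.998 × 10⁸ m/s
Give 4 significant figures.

Energy → length via G/c⁴.
9.45 × 10²⁰ J × (G/c⁴) = 7.807 × 10⁻²⁴ m

7.807 × 10⁻²⁴ m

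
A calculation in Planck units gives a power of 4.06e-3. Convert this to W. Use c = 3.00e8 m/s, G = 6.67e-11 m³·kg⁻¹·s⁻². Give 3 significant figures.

1.48e50 W

One Planck power: P_P = c⁵/G = 3.64e52 W.
4.06e-3 × 3.64e52 W = 1.48e50 W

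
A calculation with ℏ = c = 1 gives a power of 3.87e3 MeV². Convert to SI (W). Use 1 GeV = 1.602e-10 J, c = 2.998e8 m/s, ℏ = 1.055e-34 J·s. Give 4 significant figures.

Power is [E]/[T] = [E]²/ℏ.
1 GeV² → 1/ℏ × (1 GeV in J)² = 2.433e14 W.
Convert the energy scale: 3.87e3 MeV² = 3.87e-3 GeV².
Result: 3.87e-3 × 2.433e14 = 9.414e11 W.

9.414e11 W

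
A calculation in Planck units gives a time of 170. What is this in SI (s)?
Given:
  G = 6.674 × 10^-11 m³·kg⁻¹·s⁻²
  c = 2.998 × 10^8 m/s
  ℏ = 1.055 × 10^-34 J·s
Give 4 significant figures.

One Planck time: t_P = √(ℏG/c⁵) = 5.392 × 10^-44 s.
170 × 5.392 × 10^-44 s = 9.166 × 10^-42 s

9.166 × 10^-42 s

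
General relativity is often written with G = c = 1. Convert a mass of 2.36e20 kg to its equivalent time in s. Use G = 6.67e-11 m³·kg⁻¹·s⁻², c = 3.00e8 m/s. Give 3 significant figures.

5.83e-16 s

Mass → time via G/c³.
2.36e20 kg × (G/c³) = 5.83e-16 s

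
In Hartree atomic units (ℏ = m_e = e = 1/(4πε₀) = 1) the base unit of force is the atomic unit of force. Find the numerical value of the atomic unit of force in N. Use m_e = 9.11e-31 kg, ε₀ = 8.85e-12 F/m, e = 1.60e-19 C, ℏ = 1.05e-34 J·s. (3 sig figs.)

8.33e-8 N

F_au = E_h/a₀ = m_e²e⁶/((4πε₀)³ℏ⁴)
E_h = 4.38e-18 J
a₀ = 5.26e-11 m
E_h/a₀ = 8.33e-8 N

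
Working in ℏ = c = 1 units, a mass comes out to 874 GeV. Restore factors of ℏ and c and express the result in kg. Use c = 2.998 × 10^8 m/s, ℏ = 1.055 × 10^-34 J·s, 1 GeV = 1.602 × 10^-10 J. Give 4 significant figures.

1.558 × 10^-24 kg

Mass is [E]/c²; divide by c².
1 GeV → 1/c² × (1 GeV in J) = 1.782 × 10^-27 kg.
Result: 874 × 1.782 × 10^-27 = 1.558 × 10^-24 kg.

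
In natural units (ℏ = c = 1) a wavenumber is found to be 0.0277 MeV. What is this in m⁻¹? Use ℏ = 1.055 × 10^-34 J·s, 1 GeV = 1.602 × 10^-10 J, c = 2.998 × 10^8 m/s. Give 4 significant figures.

1.403 × 10^11 m⁻¹

Inverse length is [E]/(ℏc).
1 GeV → 1/(ℏc) × (1 GeV in J) = 5.065 × 10^15 m⁻¹.
Convert the energy scale: 0.0277 MeV = 2.77 × 10^-5 GeV.
Result: 2.77 × 10^-5 × 5.065 × 10^15 = 1.403 × 10^11 m⁻¹.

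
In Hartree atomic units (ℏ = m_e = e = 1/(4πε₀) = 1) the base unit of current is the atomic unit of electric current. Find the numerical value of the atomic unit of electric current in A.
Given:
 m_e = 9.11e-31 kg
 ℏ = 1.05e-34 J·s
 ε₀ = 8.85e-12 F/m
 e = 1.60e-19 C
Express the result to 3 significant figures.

I_au = e E_h/ℏ = m_e e⁵/((4πε₀)²ℏ³)
E_h = 4.38e-18 J
e·E_h/ℏ = 6.67e-3 A

6.67e-3 A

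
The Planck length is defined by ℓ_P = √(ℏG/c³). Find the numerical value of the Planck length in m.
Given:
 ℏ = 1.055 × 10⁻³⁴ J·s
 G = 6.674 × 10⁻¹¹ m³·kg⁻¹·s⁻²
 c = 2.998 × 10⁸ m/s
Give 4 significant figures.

1.616 × 10⁻³⁵ m

ℓ_P = √(ℏG/c³)
  = √(2.613 × 10⁻⁷⁰)
  = 1.616 × 10⁻³⁵ m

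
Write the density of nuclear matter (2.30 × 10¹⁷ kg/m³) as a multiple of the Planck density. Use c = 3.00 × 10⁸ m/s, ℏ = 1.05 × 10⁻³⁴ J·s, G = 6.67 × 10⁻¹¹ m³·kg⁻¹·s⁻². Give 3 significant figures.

Planck density: ρ_P = c⁵/(ℏG²) = 5.20 × 10⁹⁶ kg/m³.
2.30 × 10¹⁷ / 5.20 × 10⁹⁶ = 4.42 × 10⁻⁸⁰

4.42 × 10⁻⁸⁰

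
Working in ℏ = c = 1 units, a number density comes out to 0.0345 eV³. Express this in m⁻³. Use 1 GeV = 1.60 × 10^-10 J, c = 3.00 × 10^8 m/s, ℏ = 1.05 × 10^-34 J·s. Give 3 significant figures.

4.52 × 10^18 m⁻³

Number density is [L]⁻³ = [E]³/(ℏc)³.
1 GeV³ → 1/(ℏc)³ × (1 GeV in J)³ = 1.31 × 10^47 m⁻³.
Convert the energy scale: 0.0345 eV³ = 3.45 × 10^-29 GeV³.
Result: 3.45 × 10^-29 × 1.31 × 10^47 = 4.52 × 10^18 m⁻³.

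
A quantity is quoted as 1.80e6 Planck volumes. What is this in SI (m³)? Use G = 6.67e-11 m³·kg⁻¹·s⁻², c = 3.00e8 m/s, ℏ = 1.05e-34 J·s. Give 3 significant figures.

One Planck volume: V_P = (ℏG/c³)^(3/2) = 4.18e-105 m³.
1.80e6 × 4.18e-105 m³ = 7.52e-99 m³

7.52e-99 m³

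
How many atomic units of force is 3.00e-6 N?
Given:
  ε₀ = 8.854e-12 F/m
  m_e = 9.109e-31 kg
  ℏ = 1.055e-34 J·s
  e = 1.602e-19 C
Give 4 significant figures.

atomic unit of force: F_au = E_h/a₀ = m_e²e⁶/((4πε₀)³ℏ⁴) = 8.220e-8 N.
3.00e-6 / 8.220e-8 = 36.50

36.50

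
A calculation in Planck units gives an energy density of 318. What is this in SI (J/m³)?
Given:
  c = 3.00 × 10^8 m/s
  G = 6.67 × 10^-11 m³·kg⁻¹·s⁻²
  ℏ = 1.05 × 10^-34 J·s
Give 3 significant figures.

1.49 × 10^116 J/m³

One Planck energy density: u_P = c⁷/(ℏG²) = 4.68 × 10^113 J/m³.
318 × 4.68 × 10^113 J/m³ = 1.49 × 10^116 J/m³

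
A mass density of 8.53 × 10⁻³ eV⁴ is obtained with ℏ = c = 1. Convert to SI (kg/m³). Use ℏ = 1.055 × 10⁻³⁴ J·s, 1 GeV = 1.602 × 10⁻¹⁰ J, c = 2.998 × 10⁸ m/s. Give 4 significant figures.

Mass density is [E]/(c²[L]³) = [E]⁴/(ℏ³c⁵).
1 GeV⁴ → 1/(ℏ³c⁵) × (1 GeV in J)⁴ = 2.316 × 10²⁰ kg/m³.
Convert the energy scale: 8.53 × 10⁻³ eV⁴ = 8.53 × 10⁻³⁹ GeV⁴.
Result: 8.53 × 10⁻³⁹ × 2.316 × 10²⁰ = 1.976 × 10⁻¹⁸ kg/m³.

1.976 × 10⁻¹⁸ kg/m³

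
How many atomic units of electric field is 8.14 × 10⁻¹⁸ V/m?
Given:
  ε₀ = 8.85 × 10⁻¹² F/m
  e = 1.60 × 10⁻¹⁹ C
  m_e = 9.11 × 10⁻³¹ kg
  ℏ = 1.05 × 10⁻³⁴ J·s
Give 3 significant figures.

atomic unit of electric field: E_au = E_h/(e a₀) = m_e²e⁵/((4πε₀)³ℏ⁴) = 5.20 × 10¹¹ V/m.
8.14 × 10⁻¹⁸ / 5.20 × 10¹¹ = 1.56 × 10⁻²⁹

1.56 × 10⁻²⁹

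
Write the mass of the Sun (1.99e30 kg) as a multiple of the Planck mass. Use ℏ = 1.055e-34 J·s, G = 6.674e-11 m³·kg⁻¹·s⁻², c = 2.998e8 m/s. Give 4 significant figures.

9.141e37

Planck mass: m_P = √(ℏc/G) = 2.177e-8 kg.
1.99e30 / 2.177e-8 = 9.141e37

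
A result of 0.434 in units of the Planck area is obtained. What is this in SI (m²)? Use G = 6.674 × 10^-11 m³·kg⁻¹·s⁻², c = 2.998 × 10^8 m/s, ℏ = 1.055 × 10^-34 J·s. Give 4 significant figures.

One Planck area: A_P = ℏG/c³ = 2.613 × 10^-70 m².
0.434 × 2.613 × 10^-70 m² = 1.134 × 10^-70 m²

1.134 × 10^-70 m²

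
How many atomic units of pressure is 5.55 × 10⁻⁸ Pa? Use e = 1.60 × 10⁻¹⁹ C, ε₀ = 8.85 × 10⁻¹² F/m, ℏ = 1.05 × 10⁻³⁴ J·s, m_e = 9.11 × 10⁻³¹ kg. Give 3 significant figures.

1.84 × 10⁻²¹

atomic unit of pressure: P_au = E_h/a₀³ = m_e⁴e¹⁰/((4πε₀)⁵ℏ⁸) = 3.01 × 10¹³ Pa.
5.55 × 10⁻⁸ / 3.01 × 10¹³ = 1.84 × 10⁻²¹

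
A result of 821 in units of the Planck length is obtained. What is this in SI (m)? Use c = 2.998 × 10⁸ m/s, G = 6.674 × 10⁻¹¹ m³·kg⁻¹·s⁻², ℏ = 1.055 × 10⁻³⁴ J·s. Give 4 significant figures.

One Planck length: ℓ_P = √(ℏG/c³) = 1.616 × 10⁻³⁵ m.
821 × 1.616 × 10⁻³⁵ m = 1.327 × 10⁻³² m

1.327 × 10⁻³² m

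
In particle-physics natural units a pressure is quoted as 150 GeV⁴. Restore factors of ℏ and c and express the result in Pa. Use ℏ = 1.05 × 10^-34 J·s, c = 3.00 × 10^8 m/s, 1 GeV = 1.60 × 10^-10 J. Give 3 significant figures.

Pressure is [E]/[L]³ = [E]⁴/(ℏc)³.
1 GeV⁴ → 1/(ℏc)³ × (1 GeV in J)⁴ = 2.10 × 10^37 Pa.
Result: 150 × 2.10 × 10^37 = 3.15 × 10^39 Pa.

3.15 × 10^39 Pa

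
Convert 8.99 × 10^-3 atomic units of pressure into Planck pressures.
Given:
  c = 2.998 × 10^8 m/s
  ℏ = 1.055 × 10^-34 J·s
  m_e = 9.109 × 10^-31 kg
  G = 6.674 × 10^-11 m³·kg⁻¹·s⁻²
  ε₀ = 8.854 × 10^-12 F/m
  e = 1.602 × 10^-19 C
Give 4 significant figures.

5.685 × 10^-103

atomic unit of pressure: P_au = E_h/a₀³ = m_e⁴e¹⁰/((4πε₀)⁵ℏ⁸) = 2.929 × 10^13 Pa
Planck pressure: p_P = c⁷/(ℏG²) = 4.632 × 10^113 Pa
8.99 × 10^-3 × 2.929 × 10^13 / 4.632 × 10^113 = 5.685 × 10^-103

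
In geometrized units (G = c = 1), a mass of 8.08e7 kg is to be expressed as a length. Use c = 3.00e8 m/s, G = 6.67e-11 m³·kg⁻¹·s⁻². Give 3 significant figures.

5.99e-20 m

In G = c = 1 units mass has dimensions of length; the conversion factor is G/c².
8.08e7 kg × (G/c²) = 5.99e-20 m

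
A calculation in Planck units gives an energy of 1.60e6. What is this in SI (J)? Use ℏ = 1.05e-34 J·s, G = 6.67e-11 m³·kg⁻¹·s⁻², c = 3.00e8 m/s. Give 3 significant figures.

3.13e15 J

One Planck energy: E_P = √(ℏc⁵/G) = 1.96e9 J.
1.60e6 × 1.96e9 J = 3.13e15 J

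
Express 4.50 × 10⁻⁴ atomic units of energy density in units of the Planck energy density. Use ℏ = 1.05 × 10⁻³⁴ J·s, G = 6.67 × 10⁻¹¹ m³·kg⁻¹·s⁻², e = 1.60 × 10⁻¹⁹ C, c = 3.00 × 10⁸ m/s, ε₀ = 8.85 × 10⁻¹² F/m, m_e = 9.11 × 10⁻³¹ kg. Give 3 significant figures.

2.90 × 10⁻¹⁰⁴

atomic unit of energy density: u_au = E_h/a₀³ = m_e⁴e¹⁰/((4πε₀)⁵ℏ⁸) = 3.01 × 10¹³ J/m³
Planck energy density: u_P = c⁷/(ℏG²) = 4.68 × 10¹¹³ J/m³
4.50 × 10⁻⁴ × 3.01 × 10¹³ / 4.68 × 10¹¹³ = 2.90 × 10⁻¹⁰⁴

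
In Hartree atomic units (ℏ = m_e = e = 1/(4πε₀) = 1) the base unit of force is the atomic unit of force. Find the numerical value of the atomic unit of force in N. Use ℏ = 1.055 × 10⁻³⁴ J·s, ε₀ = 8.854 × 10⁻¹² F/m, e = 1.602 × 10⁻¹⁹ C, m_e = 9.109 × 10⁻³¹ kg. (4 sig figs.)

F_au = E_h/a₀ = m_e²e⁶/((4πε₀)³ℏ⁴)
E_h = 4.354 × 10⁻¹⁸ J
a₀ = 5.297 × 10⁻¹¹ m
E_h/a₀ = 8.220 × 10⁻⁸ N

8.220 × 10⁻⁸ N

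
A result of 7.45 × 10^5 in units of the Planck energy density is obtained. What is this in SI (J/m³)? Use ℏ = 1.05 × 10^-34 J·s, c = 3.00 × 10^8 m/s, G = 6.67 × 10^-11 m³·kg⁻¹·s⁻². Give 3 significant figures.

3.49 × 10^119 J/m³

One Planck energy density: u_P = c⁷/(ℏG²) = 4.68 × 10^113 J/m³.
7.45 × 10^5 × 4.68 × 10^113 J/m³ = 3.49 × 10^119 J/m³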